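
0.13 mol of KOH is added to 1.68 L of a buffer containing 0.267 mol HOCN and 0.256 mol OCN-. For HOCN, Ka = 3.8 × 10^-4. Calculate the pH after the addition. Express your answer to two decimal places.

After neutralization: n(HOCN) = 0.137 mol, n(OCN-) = 0.386 mol.
pKa = −log(3.8 × 10^-4) = 3.420
pH = pKa + log([A⁻]/[HA]) = 3.420 + log(0.386/0.137) = 3.420 +0.450

pH = 3.87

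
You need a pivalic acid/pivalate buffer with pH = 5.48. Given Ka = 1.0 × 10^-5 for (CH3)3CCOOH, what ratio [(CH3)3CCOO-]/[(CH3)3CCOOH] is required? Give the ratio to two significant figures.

ratio = 3.0

pKa = -log(1.0 × 10^-5) = 5.000
pH = pKa + log(r) ⇒ log(r) = 5.48 − 5.000 = +0.480
r = [(CH3)3CCOO-]/[(CH3)3CCOOH] = 10^(+0.480) = 3.02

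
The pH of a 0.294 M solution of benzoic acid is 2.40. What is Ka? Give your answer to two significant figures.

Ka = 5.5 × 10^-5

[H+] = 10^(-2.40) = 3.98 × 10^-3 M
At equilibrium [HA] = 0.294 − 3.98 × 10^-3 = 2.90 × 10^-1 M
Ka = [H+][A-]/[HA] = (3.98 × 10^-3)² / 2.90 × 10^-1 = 5.5 × 10^-5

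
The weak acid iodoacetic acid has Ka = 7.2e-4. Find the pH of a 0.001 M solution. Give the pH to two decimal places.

ICH2COOH ⇌ ICH2COO- + H+
Let x = [H+] at equilibrium. Ka = x²/(0.001 − x).
Here C₀/Ka ≈ 1.39, so the small-x approximation fails. Use the quadratic:
x = [−0.00072 + √(0.00072² + 2.88e-06)]/2 = 5.62 × 10^-4 M
pH = −log[H+] = −log(5.62 × 10^-4) = 3.25

pH = 3.25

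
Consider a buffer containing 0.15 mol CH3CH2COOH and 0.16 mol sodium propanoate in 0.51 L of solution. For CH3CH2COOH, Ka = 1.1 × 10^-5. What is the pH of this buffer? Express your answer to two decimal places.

pKa = −log(1.1 × 10^-5) = 4.959
Henderson–Hasselbalch: pH = pKa + log([CH3CH2COO-]/[CH3CH2COOH]) = 4.959 + log(0.16/0.15)
pH = 4.959 + (+0.028) = 4.99

pH = 4.99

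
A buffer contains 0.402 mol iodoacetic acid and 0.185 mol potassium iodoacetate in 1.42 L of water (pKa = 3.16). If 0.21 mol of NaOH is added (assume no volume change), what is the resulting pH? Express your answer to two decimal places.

After neutralization: n(ICH2COOH) = 0.192 mol, n(ICH2COO-) = 0.395 mol.
pH = pKa + log([A⁻]/[HA]) = 3.16 + log(0.395/0.192) = 3.16 +0.313

pH = 3.47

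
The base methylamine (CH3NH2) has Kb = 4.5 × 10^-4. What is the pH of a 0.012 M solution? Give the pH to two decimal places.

pH = 11.32

CH3NH2 + H2O ⇌ CH3NH3+ + OH-
Kb = x²/(0.012 − x) = 4.5 × 10^-4
x is not negligible relative to C₀; solve x² + 0.00045·x − 5.4e-06 = 0.
x = [−0.00045 + √(0.00045² + 2.16e-05)]/2 = 2.11 × 10^-3 M
pOH = −log(2.11 × 10^-3) = 2.68; pH = 14.00 − 2.68 = 11.32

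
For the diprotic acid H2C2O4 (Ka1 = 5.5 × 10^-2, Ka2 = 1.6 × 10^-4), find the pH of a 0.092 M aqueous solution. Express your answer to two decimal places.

pH = 1.31

Ka1 ≫ Ka2, so treat the first dissociation as the only significant source of H+.
Ka1 = x²/(0.092 − x) = 5.5 × 10^-2
Solving the quadratic: x = (−Ka1 + √(Ka1² + 4·Ka1·C₀))/2 = 4.88 × 10^-2 M
pH = −log(4.88 × 10^-2) = 1.31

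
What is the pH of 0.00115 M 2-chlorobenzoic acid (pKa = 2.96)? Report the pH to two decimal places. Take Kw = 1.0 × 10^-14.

ClC6H4COOH ⇌ ClC6H4COO- + H+
Ka = 10^(−2.96) = 1.10 × 10^-3
Let x = [H+] at equilibrium. Ka = x²/(0.00115 − x).
The 5% rule fails; solving x² + Ka·x − Ka·C₀ = 0 exactly:
x = [−0.0011 + √(0.0011² + 5.06e-06)]/2 = 7.02 × 10^-4 M
pH = −log[H+] = −log(7.02 × 10^-4) = 3.15

pH = 3.15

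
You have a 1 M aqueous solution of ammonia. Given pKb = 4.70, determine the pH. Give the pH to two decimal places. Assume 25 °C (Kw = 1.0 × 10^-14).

pH = 11.65

NH3 + H2O ⇌ NH4+ + OH-
Kb = 10^(−4.70) = 2.00 × 10^-5
From the ICE table, Kb = x²/(1 − x) = 2.00 × 10^-5.
Neglecting x in the denominator: x = √(2.00 × 10^-5 × 1) = 4.47 × 10^-3 M
pOH = −log(4.47 × 10^-3) = 2.35; pH = 14.00 − 2.35 = 11.65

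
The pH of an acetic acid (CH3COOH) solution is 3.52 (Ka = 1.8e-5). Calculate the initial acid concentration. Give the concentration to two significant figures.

[H+] = 10^(-3.52) = 3.02 × 10^-4 M = x
Ka = x²/(C₀ − x) ⇒ C₀ = x + x²/Ka
C₀ = 3.02 × 10^-4 + (3.02 × 10^-4)²/(1.8 × 10^-5) = 5.37 × 10^-3 M

C₀ = 5.4 × 10^-3 M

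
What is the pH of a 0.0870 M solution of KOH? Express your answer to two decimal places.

pH = 12.94

KOH is a strong base; [OH-] = 0.087 M.
pOH = -log(0.087) = 1.06
pH = 14.00 - 1.06 = 12.94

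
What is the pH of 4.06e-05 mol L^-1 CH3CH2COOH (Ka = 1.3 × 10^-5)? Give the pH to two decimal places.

pH = 4.76

CH3CH2COOH ⇌ CH3CH2COO- + H+
Ka = [H+]²/(4.06e-05 − [H+]) = 1.3 × 10^-5
[H+] is not negligible relative to C₀; solve [H+]² + 1.3e-05·[H+] − 5.28e-10 = 0.
[H+] = (−Ka + √(Ka² + 4·Ka·C₀))/2 = 1.74 × 10^-5 M
pH = −log(1.74 × 10^-5) = 4.76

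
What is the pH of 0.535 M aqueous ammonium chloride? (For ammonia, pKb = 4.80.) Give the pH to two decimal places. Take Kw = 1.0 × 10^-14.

pH = 4.74

NH4+ is the conjugate acid of the weak base NH3.
Kb = 10^(−4.80) = 1.58 × 10^-5
Ka = Kw/Kb = 1.0×10^-14 / 1.58 × 10^-5 = 6.33 × 10^-10
From the ICE table, Ka = x²/(0.535 − x) = 6.33 × 10^-10.
Since Ka ≪ C₀, x ≈ √(Ka·C₀) = 1.84 × 10^-5 M.
pH = −log[H+] = −log(1.84 × 10^-5) = 4.74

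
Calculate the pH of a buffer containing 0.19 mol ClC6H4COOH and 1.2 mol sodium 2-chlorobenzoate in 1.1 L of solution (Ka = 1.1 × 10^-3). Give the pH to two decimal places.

pH = 3.76

pKa = −log(1.1 × 10^-3) = 2.959
Using pH = pKa + log([base]/[acid]) with [base]/[acid] = 1.2/0.19:
pH = 2.959 + (+0.800) = 3.76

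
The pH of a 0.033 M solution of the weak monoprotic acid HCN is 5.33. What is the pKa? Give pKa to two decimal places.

pKa = 9.18

[H+] = 10^(-5.33) = 4.68 × 10^-6 M
At equilibrium [HA] = 0.033 − 4.68 × 10^-6 = 3.30 × 10^-2 M
Ka = [H+][A-]/[HA] = (4.68 × 10^-6)² / 3.30 × 10^-2 = 6.64 × 10^-10
pKa = -log(6.64 × 10^-10) = 9.18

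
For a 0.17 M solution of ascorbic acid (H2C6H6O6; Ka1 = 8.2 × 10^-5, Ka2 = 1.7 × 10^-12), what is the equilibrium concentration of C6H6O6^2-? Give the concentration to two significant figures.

1.7 × 10^-12 M

First ionization gives [H+] ≈ [HC6H6O6-] = 3.73 × 10^-3 M.
Second step: Ka2 = [H+][C6H6O6^2-]/[HC6H6O6-] ≈ [C6H6O6^2-] (since [H+] ≈ [HC6H6O6-]).
So [C6H6O6^2-] ≈ Ka2.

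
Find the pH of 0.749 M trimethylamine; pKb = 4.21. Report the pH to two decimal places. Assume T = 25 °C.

(CH3)3N + H2O ⇌ (CH3)3NH+ + OH-
Kb = 10^(−4.21) = 6.17 × 10^-5
Kb = [OH-]²/(0.749 − [OH-]) = 6.17 × 10^-5
Neglecting [OH-] in the denominator: [OH-] = √(6.17 × 10^-5 × 0.749) = 6.80 × 10^-3 M
Check: 0.91% ionized — well under 5%, approximation valid.
pOH = 2.17, so pH = 14.00 − pOH = 11.83

pH = 11.83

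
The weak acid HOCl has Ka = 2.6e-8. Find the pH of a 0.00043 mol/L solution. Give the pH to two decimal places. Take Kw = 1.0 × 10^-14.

HOCl ⇌ OCl- + H+
From the ICE table, Ka = [H+]²/(0.00043 − [H+]) = 2.6 × 10^-8.
Assume [H+] ≪ 0.00043: [H+] ≈ √(2.6 × 10^-8 × 0.00043) = 3.34 × 10^-6 M
Check: 0.78% ionized — well under 5%, approximation valid.
pH = −log(3.34 × 10^-6) = 5.48

pH = 5.48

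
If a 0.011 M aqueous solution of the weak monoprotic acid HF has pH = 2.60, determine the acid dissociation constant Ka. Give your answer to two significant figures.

Ka = 7.4 × 10^-4

[H+] = 10^(-2.60) = 2.51 × 10^-3 M
At equilibrium [HA] = 0.011 − 2.51 × 10^-3 = 8.49 × 10^-3 M
Ka = [H+][A-]/[HA] = (2.51 × 10^-3)² / 8.49 × 10^-3 = 7.4 × 10^-4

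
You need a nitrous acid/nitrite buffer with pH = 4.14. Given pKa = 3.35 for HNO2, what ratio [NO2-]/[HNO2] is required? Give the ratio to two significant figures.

ratio = 6.2

pH = pKa + log(r) ⇒ log(r) = 4.14 − 3.35 = +0.79
r = [NO2-]/[HNO2] = 10^(+0.79) = 6.17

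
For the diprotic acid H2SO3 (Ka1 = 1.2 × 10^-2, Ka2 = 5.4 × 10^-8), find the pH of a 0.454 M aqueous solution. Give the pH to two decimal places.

pH = 1.17

Ka1 ≫ Ka2, so treat the first dissociation as the only significant source of H+.
Ka1 = x²/(0.454 − x) = 1.2 × 10^-2
Solving the quadratic: x = (−Ka1 + √(Ka1² + 4·Ka1·C₀))/2 = 6.81 × 10^-2 M
pH = −log(6.81 × 10^-2) = 1.17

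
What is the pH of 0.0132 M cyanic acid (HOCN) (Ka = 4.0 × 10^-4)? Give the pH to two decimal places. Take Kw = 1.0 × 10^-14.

pH = 2.68

HOCN ⇌ OCN- + H+
From the ICE table, Ka = [H+]²/(0.0132 − [H+]) = 4.0 × 10^-4.
Here C₀/Ka ≈ 33, so the small-[H+] approximation fails. Use the quadratic:
[H+] = [−0.0004 + √(0.0004² + 2.11e-05)]/2 = 2.11 × 10^-3 M
pH = −log[H+] = −log(2.11 × 10^-3) = 2.68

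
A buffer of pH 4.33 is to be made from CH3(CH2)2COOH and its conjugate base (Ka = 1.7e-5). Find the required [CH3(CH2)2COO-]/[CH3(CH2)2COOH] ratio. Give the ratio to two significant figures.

ratio = 0.36

pKa = -log(1.7 × 10^-5) = 4.770
pH = pKa + log(r) ⇒ log(r) = 4.33 − 4.770 = -0.440
r = [CH3(CH2)2COO-]/[CH3(CH2)2COOH] = 10^(-0.440) = 0.363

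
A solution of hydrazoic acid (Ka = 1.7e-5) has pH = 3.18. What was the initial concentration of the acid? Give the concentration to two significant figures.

[H+] = 10^(-3.18) = 6.61 × 10^-4 M = x
Ka = x²/(C₀ − x) ⇒ C₀ = x + x²/Ka
C₀ = 6.61 × 10^-4 + (6.61 × 10^-4)²/(1.7 × 10^-5) = 2.64 × 10^-2 M

C₀ = 2.6 × 10^-2 M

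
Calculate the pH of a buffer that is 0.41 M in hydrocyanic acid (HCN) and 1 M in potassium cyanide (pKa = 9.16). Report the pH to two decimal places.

Using pH = pKa + log([base]/[acid]) with [base]/[acid] = 1/0.41:
pH = 9.16 + (+0.387) = 9.55

pH = 9.55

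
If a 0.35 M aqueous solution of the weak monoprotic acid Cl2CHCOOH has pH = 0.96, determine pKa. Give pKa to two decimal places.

[H+] = 10^(-0.96) = 1.10 × 10^-1 M
At equilibrium [HA] = 0.35 − 1.10 × 10^-1 = 2.40 × 10^-1 M
Ka = [H+][A-]/[HA] = (1.10 × 10^-1)² / 2.40 × 10^-1 = 5.04 × 10^-2
pKa = -log(5.04 × 10^-2) = 1.30

pKa = 1.30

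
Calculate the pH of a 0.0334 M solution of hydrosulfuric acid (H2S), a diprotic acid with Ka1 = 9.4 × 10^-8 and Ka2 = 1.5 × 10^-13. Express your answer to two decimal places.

pH = 4.25

Since Ka1 ≫ Ka2, the first ionization dominates [H+].
Ka1 = x²/(0.0334 − x) = 9.4 × 10^-8
x ≈ √(9.4 × 10^-8 × 0.0334) = 5.60 × 10^-5 M
pH = −log(5.60 × 10^-5) = 4.25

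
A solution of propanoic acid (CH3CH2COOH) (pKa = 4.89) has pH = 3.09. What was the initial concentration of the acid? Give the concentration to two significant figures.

[H+] = 10^(-3.09) = 8.13 × 10^-4 M = x
Ka = 10^(−4.89) = 1.29 × 10^-5
Ka = x²/(C₀ − x) ⇒ C₀ = x + x²/Ka
C₀ = 8.13 × 10^-4 + (8.13 × 10^-4)²/(1.29 × 10^-5) = 5.21 × 10^-2 M

C₀ = 5.2 × 10^-2 M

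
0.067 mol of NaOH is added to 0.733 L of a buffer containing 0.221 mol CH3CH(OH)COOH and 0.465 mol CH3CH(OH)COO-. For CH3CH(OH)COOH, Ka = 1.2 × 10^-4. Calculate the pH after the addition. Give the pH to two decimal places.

pH = 4.46

OH- converts CH3CH(OH)COOH to CH3CH(OH)COO-: CH3CH(OH)COOH → 0.154 mol, CH3CH(OH)COO- → 0.532 mol.
pKa = −log(1.2 × 10^-4) = 3.921
Henderson–Hasselbalch with mole ratio 0.532/0.154: pH = 3.921 + (+0.538)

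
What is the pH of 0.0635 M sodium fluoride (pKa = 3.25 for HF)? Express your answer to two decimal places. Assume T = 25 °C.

F- is the conjugate base of the weak acid HF.
Ka = 10^(−3.25) = 5.62 × 10^-4
Kb = Kw/Ka = 1.0×10^-14 / 5.62 × 10^-4 = 1.78 × 10^-11
From the ICE table, Kb = [OH-]²/(0.0635 − [OH-]) = 1.78 × 10^-11.
Assume [OH-] ≪ 0.0635: [OH-] ≈ √(1.78 × 10^-11 × 0.0635) = 1.06 × 10^-6 M
([OH-]/C₀ = 0.0017% < 5%, so the approximation holds.)
pOH = −log(1.06 × 10^-6) = 5.97; pH = 14.00 − 5.97 = 8.03

pH = 8.03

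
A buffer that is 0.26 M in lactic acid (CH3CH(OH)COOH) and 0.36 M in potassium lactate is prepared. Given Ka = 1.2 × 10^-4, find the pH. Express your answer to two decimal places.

pH = 4.06

pKa = −log(1.2 × 10^-4) = 3.921
Henderson–Hasselbalch: pH = pKa + log([CH3CH(OH)COO-]/[CH3CH(OH)COOH]) = 3.921 + log(0.36/0.26)
pH = 3.921 + (+0.141) = 4.06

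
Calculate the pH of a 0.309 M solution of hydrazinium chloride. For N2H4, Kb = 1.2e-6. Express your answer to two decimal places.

pH = 4.29

N2H5+ is the conjugate acid of the weak base N2H4.
Ka = Kw/Kb = 1.0×10^-14 / 1.2 × 10^-6 = 8.33 × 10^-9
Ka = [H+]²/(0.309 − [H+]) = 8.33 × 10^-9
Since Ka ≪ C₀, [H+] ≈ √(Ka·C₀) = 5.07 × 10^-5 M.
([H+]/C₀ = 0.016% < 5%, so the approximation holds.)
pH = −log(5.07 × 10^-5) = 4.29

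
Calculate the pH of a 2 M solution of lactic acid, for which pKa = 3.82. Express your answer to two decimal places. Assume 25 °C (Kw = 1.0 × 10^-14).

pH = 1.76

CH3CH(OH)COOH ⇌ CH3CH(OH)COO- + H+
Ka = 10^(−3.82) = 1.51 × 10^-4
Let x = [H+] at equilibrium. Ka = x²/(2 − x).
Assume x ≪ 2: x ≈ √(1.51 × 10^-4 × 2) = 1.74 × 10^-2 M
(x/C₀ = 0.87% < 5%, so the approximation holds.)
pH = −log(1.74 × 10^-2) = 1.76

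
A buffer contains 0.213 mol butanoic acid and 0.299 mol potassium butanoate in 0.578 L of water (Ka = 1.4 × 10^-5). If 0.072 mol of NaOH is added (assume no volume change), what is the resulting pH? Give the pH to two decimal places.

pH = 5.27

OH- converts CH3(CH2)2COOH to CH3(CH2)2COO-: CH3(CH2)2COOH → 0.141 mol, CH3(CH2)2COO- → 0.371 mol.
pKa = −log(1.4 × 10^-5) = 4.854
pH = pKa + log([A⁻]/[HA]) = 4.854 + log(0.371/0.141) = 4.854 +0.420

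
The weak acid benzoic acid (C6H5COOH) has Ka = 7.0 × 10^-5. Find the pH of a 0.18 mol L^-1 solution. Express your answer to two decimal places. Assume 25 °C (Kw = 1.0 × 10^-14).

C6H5COOH ⇌ C6H5COO- + H+
Ka = [H+]²/(0.18 − [H+]) = 7.0 × 10^-5
Since Ka ≪ C₀, [H+] ≈ √(Ka·C₀) = 3.55 × 10^-3 M.
Check: 2% ionized — well under 5%, approximation valid.
pH = −log[H+] = −log(3.55 × 10^-3) = 2.45

pH = 2.45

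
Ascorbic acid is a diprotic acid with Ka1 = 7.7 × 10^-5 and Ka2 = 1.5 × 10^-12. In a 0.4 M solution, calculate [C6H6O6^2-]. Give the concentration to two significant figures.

First ionization gives [H+] ≈ [HC6H6O6-] = 5.55 × 10^-3 M.
Second step: Ka2 = [H+][C6H6O6^2-]/[HC6H6O6-] ≈ [C6H6O6^2-] (since [H+] ≈ [HC6H6O6-]).
So [C6H6O6^2-] ≈ Ka2.

1.5 × 10^-12 M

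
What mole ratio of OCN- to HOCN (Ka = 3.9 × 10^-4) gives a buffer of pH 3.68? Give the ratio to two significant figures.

ratio = 1.9

pKa = -log(3.9 × 10^-4) = 3.409
pH = pKa + log(r) ⇒ log(r) = 3.68 − 3.409 = +0.271
r = [OCN-]/[HOCN] = 10^(+0.271) = 1.87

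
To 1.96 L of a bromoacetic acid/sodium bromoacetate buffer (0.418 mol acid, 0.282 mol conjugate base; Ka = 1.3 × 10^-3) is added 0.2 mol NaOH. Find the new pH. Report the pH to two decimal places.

After neutralization: n(BrCH2COOH) = 0.218 mol, n(BrCH2COO-) = 0.482 mol.
pKa = −log(1.3 × 10^-3) = 2.886
Henderson–Hasselbalch with mole ratio 0.482/0.218: pH = 2.886 + (+0.345)

pH = 3.23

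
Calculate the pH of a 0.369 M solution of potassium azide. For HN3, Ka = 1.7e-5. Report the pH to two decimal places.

pH = 9.17

N3- is the conjugate base of the weak acid HN3.
Kb = Kw/Ka = 1.0×10^-14 / 1.7 × 10^-5 = 5.88 × 10^-10
Kb = [OH-]²/(0.369 − [OH-]) = 5.88 × 10^-10
Neglecting [OH-] in the denominator: [OH-] = √(5.88 × 10^-10 × 0.369) = 1.47 × 10^-5 M
pOH = 4.83, so pH = 14.00 − pOH = 9.17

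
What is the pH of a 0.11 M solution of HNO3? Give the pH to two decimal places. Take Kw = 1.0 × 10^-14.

pH = 0.96

HNO3 is a strong acid and dissociates completely, so [H+] = 0.11 M.
pH = -log(0.11) = 0.96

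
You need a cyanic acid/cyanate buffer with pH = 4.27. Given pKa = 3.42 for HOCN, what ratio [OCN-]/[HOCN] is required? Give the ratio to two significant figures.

pH = pKa + log(r) ⇒ log(r) = 4.27 − 3.42 = +0.85
r = [OCN-]/[HOCN] = 10^(+0.85) = 7.08

ratio = 7.1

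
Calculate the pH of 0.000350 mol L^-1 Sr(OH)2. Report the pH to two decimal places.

pH = 10.85

Sr(OH)2 is a strong base (each formula unit releases 2 OH-); [OH-] = 0.0007 M.
pOH = -log(0.0007) = 3.15
pH = 14.00 - 3.15 = 10.85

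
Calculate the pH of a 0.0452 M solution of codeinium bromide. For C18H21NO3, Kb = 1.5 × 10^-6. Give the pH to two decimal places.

pH = 4.76

C18H22NO3+ is the conjugate acid of the weak base C18H21NO3.
Ka = Kw/Kb = 1.0×10^-14 / 1.5 × 10^-6 = 6.67 × 10^-9
From the ICE table, Ka = [H+]²/(0.0452 − [H+]) = 6.67 × 10^-9.
Assume [H+] ≪ 0.0452: [H+] ≈ √(6.67 × 10^-9 × 0.0452) = 1.74 × 10^-5 M
([H+]/C₀ = 0.038% < 5%, so the approximation holds.)
pH = −log(1.74 × 10^-5) = 4.76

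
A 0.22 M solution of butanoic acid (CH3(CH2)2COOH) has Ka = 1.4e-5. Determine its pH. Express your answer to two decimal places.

pH = 2.76

CH3(CH2)2COOH ⇌ CH3(CH2)2COO- + H+
From the ICE table, Ka = x²/(0.22 − x) = 1.4 × 10^-5.
Neglecting x in the denominator: x = √(1.4 × 10^-5 × 0.22) = 1.75 × 10^-3 M
pH = −log(1.75 × 10^-3) = 2.76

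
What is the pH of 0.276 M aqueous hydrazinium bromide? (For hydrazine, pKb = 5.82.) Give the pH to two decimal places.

pH = 4.37

N2H5+ is the conjugate acid of the weak base N2H4.
Kb = 10^(−5.82) = 1.51 × 10^-6
Ka = Kw/Kb = 1.0×10^-14 / 1.51 × 10^-6 = 6.62 × 10^-9
From the ICE table, Ka = x²/(0.276 − x) = 6.62 × 10^-9.
Since Ka ≪ C₀, x ≈ √(Ka·C₀) = 4.27 × 10^-5 M.
pH = −log[H+] = −log(4.27 × 10^-5) = 4.37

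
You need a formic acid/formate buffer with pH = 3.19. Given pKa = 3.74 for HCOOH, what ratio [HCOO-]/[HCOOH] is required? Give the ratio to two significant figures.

ratio = 0.28

pH = pKa + log(r) ⇒ log(r) = 3.19 − 3.74 = -0.55
r = [HCOO-]/[HCOOH] = 10^(-0.55) = 0.282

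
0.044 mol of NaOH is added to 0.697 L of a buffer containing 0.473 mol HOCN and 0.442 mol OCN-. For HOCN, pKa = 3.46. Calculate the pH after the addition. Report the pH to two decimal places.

pH = 3.51

After neutralization: n(HOCN) = 0.429 mol, n(OCN-) = 0.486 mol.
Henderson–Hasselbalch with mole ratio 0.486/0.429: pH = 3.46 + (+0.054)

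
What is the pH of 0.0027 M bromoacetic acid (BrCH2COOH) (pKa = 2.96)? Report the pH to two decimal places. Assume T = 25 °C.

BrCH2COOH ⇌ BrCH2COO- + H+
Ka = 10^(−2.96) = 1.10 × 10^-3
Ka = x²/(0.0027 − x) = 1.10 × 10^-3
x is not negligible relative to C₀; solve x² + 0.0011·x − 2.97e-06 = 0.
x = (−Ka + √(Ka² + 4·Ka·C₀))/2 = 1.26 × 10^-3 M
pH = −log[H+] = −log(1.26 × 10^-3) = 2.90

pH = 2.90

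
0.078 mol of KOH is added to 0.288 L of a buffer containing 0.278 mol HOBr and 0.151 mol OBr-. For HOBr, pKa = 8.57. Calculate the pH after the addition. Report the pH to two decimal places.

OH- converts HOBr to OBr-: HOBr → 0.2 mol, OBr- → 0.229 mol.
Henderson–Hasselbalch with mole ratio 0.229/0.2: pH = 8.57 + (+0.059)

pH = 8.63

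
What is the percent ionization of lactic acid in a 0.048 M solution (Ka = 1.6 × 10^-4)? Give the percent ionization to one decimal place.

CH3CH(OH)COOH ⇌ CH3CH(OH)COO- + H+; let x = [H+] at equilibrium.
Solve x² + 0.00016x − 7.68e-06 = 0 → x = 2.69 × 10^-3 M
% ionization = x/C₀ × 100% = 2.69 × 10^-3/0.048 × 100% = 5.6%

5.6%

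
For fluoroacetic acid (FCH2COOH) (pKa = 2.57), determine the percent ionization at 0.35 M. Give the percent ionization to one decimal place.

8.4%

FCH2COOH ⇌ FCH2COO- + H+; let x = [H+] at equilibrium.
Ka = 10^(−2.57) = 2.69 × 10^-3
Solve x² + 0.00269x − 0.000941 = 0 → x = 2.94 × 10^-2 M
Fraction ionized = 2.94 × 10^-2 / 0.35 = 0.0840 → 8.4%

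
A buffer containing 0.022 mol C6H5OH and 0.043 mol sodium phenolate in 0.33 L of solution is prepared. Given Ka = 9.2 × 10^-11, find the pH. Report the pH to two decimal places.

pKa = −log(9.2 × 10^-11) = 10.036
Henderson–Hasselbalch: pH = pKa + log([C6H5O-]/[C6H5OH]) = 10.036 + log(0.043/0.022)
pH = 10.036 + (+0.291) = 10.33

pH = 10.33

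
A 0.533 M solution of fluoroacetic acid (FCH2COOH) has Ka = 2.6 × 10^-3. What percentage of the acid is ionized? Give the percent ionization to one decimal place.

6.7%

FCH2COOH ⇌ FCH2COO- + H+; let x = [H+] at equilibrium.
Ka = x²/(C₀ − x); solving the quadratic gives x = 3.59 × 10^-2 M.
Fraction ionized = 3.59 × 10^-2 / 0.533 = 0.0674 → 6.7%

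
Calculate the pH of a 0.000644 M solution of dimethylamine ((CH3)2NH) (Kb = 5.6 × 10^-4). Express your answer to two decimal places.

(CH3)2NH + H2O ⇌ (CH3)2NH2+ + OH-
Kb = [OH-]²/(0.000644 − [OH-]) = 5.6 × 10^-4
The 5% rule fails; solving [OH-]² + Kb·[OH-] − Kb·C₀ = 0 exactly:
[OH-] = [−0.00056 + √(0.00056² + 1.44e-06)]/2 = 3.83 × 10^-4 M
pOH = 3.42, so pH = 14.00 − pOH = 10.58

pH = 10.58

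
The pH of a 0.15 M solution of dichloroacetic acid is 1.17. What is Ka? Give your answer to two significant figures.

Ka = 5.5 × 10^-2

[H+] = 10^(-1.17) = 6.76 × 10^-2 M
At equilibrium [HA] = 0.15 − 6.76 × 10^-2 = 8.24 × 10^-2 M
Ka = [H+][A-]/[HA] = (6.76 × 10^-2)² / 8.24 × 10^-2 = 5.5 × 10^-2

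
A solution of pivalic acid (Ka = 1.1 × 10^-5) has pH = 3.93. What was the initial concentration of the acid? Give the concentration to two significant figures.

[H+] = 10^(-3.93) = 1.17 × 10^-4 M = x
Ka = x²/(C₀ − x) ⇒ C₀ = x + x²/Ka
C₀ = 1.17 × 10^-4 + (1.17 × 10^-4)²/(1.1 × 10^-5) = 1.36 × 10^-3 M

C₀ = 1.4 × 10^-3 M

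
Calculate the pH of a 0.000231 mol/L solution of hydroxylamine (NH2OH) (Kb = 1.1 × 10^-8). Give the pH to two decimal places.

NH2OH + H2O ⇌ NH3OH+ + OH-
Kb = [OH-]²/(0.000231 − [OH-]) = 1.1 × 10^-8
Neglecting [OH-] in the denominator: [OH-] = √(1.1 × 10^-8 × 0.000231) = 1.59 × 10^-6 M
Check: 0.69% ionized — well under 5%, approximation valid.
pOH = 5.80, so pH = 14.00 − pOH = 8.20

pH = 8.20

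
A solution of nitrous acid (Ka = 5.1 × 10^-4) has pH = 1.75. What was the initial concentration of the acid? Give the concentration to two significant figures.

C₀ = 6.4 × 10^-1 M

[H+] = 10^(-1.75) = 1.78 × 10^-2 M = x
Ka = x²/(C₀ − x) ⇒ C₀ = x + x²/Ka
C₀ = 1.78 × 10^-2 + (1.78 × 10^-2)²/(5.1 × 10^-4) = 6.39 × 10^-1 M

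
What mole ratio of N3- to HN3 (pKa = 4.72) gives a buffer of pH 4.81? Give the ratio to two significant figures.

pH = pKa + log(r) ⇒ log(r) = 4.81 − 4.72 = +0.09
r = [N3-]/[HN3] = 10^(+0.09) = 1.23

ratio = 1.2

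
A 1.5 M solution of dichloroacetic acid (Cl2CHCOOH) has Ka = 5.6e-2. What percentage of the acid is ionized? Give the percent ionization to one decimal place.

17.5%

Cl2CHCOOH ⇌ Cl2CHCOO- + H+; let x = [H+] at equilibrium.
Ka = x²/(C₀ − x); solving the quadratic gives x = 2.63 × 10^-1 M.
Fraction ionized = 2.63 × 10^-1 / 1.5 = 0.1753 → 17.5%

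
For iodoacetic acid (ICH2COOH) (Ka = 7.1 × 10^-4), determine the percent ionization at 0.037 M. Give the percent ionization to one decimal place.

12.9%

ICH2COOH ⇌ ICH2COO- + H+; let x = [H+] at equilibrium.
Solve x² + 0.00071x − 2.63e-05 = 0 → x = 4.78 × 10^-3 M
% ionization = x/C₀ × 100% = 4.78 × 10^-3/0.037 × 100% = 12.9%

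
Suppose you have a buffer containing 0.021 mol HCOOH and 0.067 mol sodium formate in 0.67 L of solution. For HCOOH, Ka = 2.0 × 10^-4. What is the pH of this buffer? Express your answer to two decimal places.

pH = 4.20

pKa = −log(2.0 × 10^-4) = 3.699
Henderson–Hasselbalch: pH = pKa + log([HCOO-]/[HCOOH]) = 3.699 + log(0.067/0.021)
pH = 3.699 + (+0.504) = 4.20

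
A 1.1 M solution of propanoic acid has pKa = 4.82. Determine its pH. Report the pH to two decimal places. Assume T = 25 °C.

CH3CH2COOH ⇌ CH3CH2COO- + H+
Ka = 10^(−4.82) = 1.51 × 10^-5
From the ICE table, Ka = [H+]²/(1.1 − [H+]) = 1.51 × 10^-5.
Neglecting [H+] in the denominator: [H+] = √(1.51 × 10^-5 × 1.1) = 4.08 × 10^-3 M
([H+]/C₀ = 0.37% < 5%, so the approximation holds.)
pH = −log(4.08 × 10^-3) = 2.39

pH = 2.39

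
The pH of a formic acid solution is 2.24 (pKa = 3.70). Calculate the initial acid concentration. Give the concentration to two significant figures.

[H+] = 10^(-2.24) = 5.75 × 10^-3 M = x
Ka = 10^(−3.70) = 2.00 × 10^-4
Ka = x²/(C₀ − x) ⇒ C₀ = x + x²/Ka
C₀ = 5.75 × 10^-3 + (5.75 × 10^-3)²/(2.00 × 10^-4) = 1.71 × 10^-1 M

C₀ = 1.7 × 10^-1 M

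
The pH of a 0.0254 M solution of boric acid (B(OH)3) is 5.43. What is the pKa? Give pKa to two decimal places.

pKa = 9.26

[H+] = 10^(-5.43) = 3.72 × 10^-6 M
At equilibrium [HA] = 0.0254 − 3.72 × 10^-6 = 2.54 × 10^-2 M
Ka = [H+][A-]/[HA] = (3.72 × 10^-6)² / 2.54 × 10^-2 = 5.45 × 10^-10
pKa = -log(5.45 × 10^-10) = 9.26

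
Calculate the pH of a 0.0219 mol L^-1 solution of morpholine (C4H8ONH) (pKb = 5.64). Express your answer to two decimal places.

pH = 10.35

C4H8ONH + H2O ⇌ C4H8ONH2+ + OH-
Kb = 10^(−5.64) = 2.29 × 10^-6
Kb = x²/(0.0219 − x) = 2.29 × 10^-6
Since Kb ≪ C₀, x ≈ √(Kb·C₀) = 2.24 × 10^-4 M.
Check: 1% ionized — well under 5%, approximation valid.
pOH = 3.65, so pH = 14.00 − pOH = 10.35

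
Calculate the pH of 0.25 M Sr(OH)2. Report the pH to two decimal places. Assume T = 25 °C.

pH = 13.70

Sr(OH)2 is a strong base (each formula unit releases 2 OH-); [OH-] = 0.5 M.
pOH = -log(0.5) = 0.30
pH = 14.00 - 0.30 = 13.70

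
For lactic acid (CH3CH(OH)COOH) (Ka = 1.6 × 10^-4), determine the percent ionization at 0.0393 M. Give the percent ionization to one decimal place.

6.2%

CH3CH(OH)COOH ⇌ CH3CH(OH)COO- + H+; let x = [H+] at equilibrium.
Ka = x²/(C₀ − x); solving the quadratic gives x = 2.43 × 10^-3 M.
% ionization = x/C₀ × 100% = 2.43 × 10^-3/0.0393 × 100% = 6.2%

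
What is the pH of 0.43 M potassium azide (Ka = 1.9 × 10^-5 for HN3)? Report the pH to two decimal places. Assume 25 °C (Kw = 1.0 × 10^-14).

N3- is the conjugate base of the weak acid HN3.
Kb = Kw/Ka = 1.0×10^-14 / 1.9 × 10^-5 = 5.26 × 10^-10
Let x = [OH-] at equilibrium. Kb = x²/(0.43 − x).
Neglecting x in the denominator: x = √(5.26 × 10^-10 × 0.43) = 1.50 × 10^-5 M
pOH = −log(1.50 × 10^-5) = 4.82; pH = 14.00 − 4.82 = 9.18

pH = 9.18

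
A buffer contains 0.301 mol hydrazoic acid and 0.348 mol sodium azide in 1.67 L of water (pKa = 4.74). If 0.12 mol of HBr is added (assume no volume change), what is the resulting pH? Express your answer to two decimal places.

pH = 4.47

After neutralization: n(HN3) = 0.421 mol, n(N3-) = 0.228 mol.
Henderson–Hasselbalch with mole ratio 0.228/0.421: pH = 4.74 + (-0.266)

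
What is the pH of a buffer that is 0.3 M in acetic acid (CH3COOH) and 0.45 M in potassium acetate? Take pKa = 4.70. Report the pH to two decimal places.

pH = 4.88

Using pH = pKa + log([base]/[acid]) with [base]/[acid] = 0.45/0.3:
pH = 4.70 + (+0.176) = 4.88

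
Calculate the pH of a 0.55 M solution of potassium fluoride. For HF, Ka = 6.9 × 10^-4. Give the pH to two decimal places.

pH = 8.45

F- is the conjugate base of the weak acid HF.
Kb = Kw/Ka = 1.0×10^-14 / 6.9 × 10^-4 = 1.45 × 10^-11
From the ICE table, Kb = [OH-]²/(0.55 − [OH-]) = 1.45 × 10^-11.
Assume [OH-] ≪ 0.55: [OH-] ≈ √(1.45 × 10^-11 × 0.55) = 2.82 × 10^-6 M
([OH-]/C₀ = 0.00051% < 5%, so the approximation holds.)
pOH = 5.55, so pH = 14.00 − pOH = 8.45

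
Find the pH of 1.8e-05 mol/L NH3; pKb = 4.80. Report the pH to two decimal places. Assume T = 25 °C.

NH3 + H2O ⇌ NH4+ + OH-
Kb = 10^(−4.80) = 1.58 × 10^-5
Kb = x²/(1.8e-05 − x) = 1.58 × 10^-5
The 5% rule fails; solving x² + Kb·x − Kb·C₀ = 0 exactly:
x = [−1.58e-05 + √(1.58e-05² + 1.14e-09)]/2 = 1.07 × 10^-5 M
pOH = −log(1.07 × 10^-5) = 4.97; pH = 14.00 − 4.97 = 9.03

pH = 9.03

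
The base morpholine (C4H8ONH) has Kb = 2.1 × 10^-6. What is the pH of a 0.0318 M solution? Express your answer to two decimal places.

pH = 10.41

C4H8ONH + H2O ⇌ C4H8ONH2+ + OH-
From the ICE table, Kb = [OH-]²/(0.0318 − [OH-]) = 2.1 × 10^-6.
Assume [OH-] ≪ 0.0318: [OH-] ≈ √(2.1 × 10^-6 × 0.0318) = 2.58 × 10^-4 M
pOH = −log(2.58 × 10^-4) = 3.59; pH = 14.00 − 3.59 = 10.41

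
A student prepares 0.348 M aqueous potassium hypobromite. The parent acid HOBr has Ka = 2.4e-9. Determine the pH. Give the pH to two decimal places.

OBr- is the conjugate base of the weak acid HOBr.
Kb = Kw/Ka = 1.0×10^-14 / 2.4 × 10^-9 = 4.17 × 10^-6
From the ICE table, Kb = [OH-]²/(0.348 − [OH-]) = 4.17 × 10^-6.
Assume [OH-] ≪ 0.348: [OH-] ≈ √(4.17 × 10^-6 × 0.348) = 1.20 × 10^-3 M
pOH = 2.92, so pH = 14.00 − pOH = 11.08

pH = 11.08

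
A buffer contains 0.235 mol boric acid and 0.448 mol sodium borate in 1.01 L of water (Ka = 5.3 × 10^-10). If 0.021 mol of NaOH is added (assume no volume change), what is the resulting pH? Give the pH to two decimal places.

pH = 9.62

OH- converts B(OH)3 to B(OH)4-: B(OH)3 → 0.214 mol, B(OH)4- → 0.469 mol.
pKa = −log(5.3 × 10^-10) = 9.276
Henderson–Hasselbalch with mole ratio 0.469/0.214: pH = 9.276 + (+0.341)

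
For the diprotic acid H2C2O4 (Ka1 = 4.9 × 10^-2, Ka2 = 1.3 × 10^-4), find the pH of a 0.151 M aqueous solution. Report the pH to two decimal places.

pH = 1.19

Ka1 ≫ Ka2, so treat the first dissociation as the only significant source of H+.
Ka1 = x²/(0.151 − x) = 4.9 × 10^-2
Solving the quadratic: x = (−Ka1 + √(Ka1² + 4·Ka1·C₀))/2 = 6.49 × 10^-2 M
pH = −log(6.49 × 10^-2) = 1.19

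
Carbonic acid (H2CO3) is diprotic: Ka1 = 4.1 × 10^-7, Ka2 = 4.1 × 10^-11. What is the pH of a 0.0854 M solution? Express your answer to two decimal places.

Since Ka1 ≫ Ka2, the first ionization dominates [H+].
Ka1 = x²/(0.0854 − x) = 4.1 × 10^-7
x ≈ √(4.1 × 10^-7 × 0.0854) = 1.87 × 10^-4 M
pH = −log(1.87 × 10^-4) = 3.73

pH = 3.73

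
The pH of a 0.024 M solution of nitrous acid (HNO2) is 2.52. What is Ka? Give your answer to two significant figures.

Ka = 4.3 × 10^-4

[H+] = 10^(-2.52) = 3.02 × 10^-3 M
At equilibrium [HA] = 0.024 − 3.02 × 10^-3 = 2.10 × 10^-2 M
Ka = [H+][A-]/[HA] = (3.02 × 10^-3)² / 2.10 × 10^-2 = 4.3 × 10^-4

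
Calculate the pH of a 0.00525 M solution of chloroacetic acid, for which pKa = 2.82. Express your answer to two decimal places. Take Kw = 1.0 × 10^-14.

ClCH2COOH ⇌ ClCH2COO- + H+
Ka = 10^(−2.82) = 1.51 × 10^-3
Ka = x²/(0.00525 − x) = 1.51 × 10^-3
Here C₀/Ka ≈ 3.48, so the small-x approximation fails. Use the quadratic:
x = (−Ka + √(Ka² + 4·Ka·C₀))/2 = 2.16 × 10^-3 M
pH = −log(2.16 × 10^-3) = 2.67

pH = 2.67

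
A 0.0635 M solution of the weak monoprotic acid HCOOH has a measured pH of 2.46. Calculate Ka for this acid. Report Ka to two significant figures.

[H+] = 10^(-2.46) = 3.47 × 10^-3 M
At equilibrium [HA] = 0.0635 − 3.47 × 10^-3 = 6.00 × 10^-2 M
Ka = [H+][A-]/[HA] = (3.47 × 10^-3)² / 6.00 × 10^-2 = 2.0 × 10^-4

Ka = 2.0 × 10^-4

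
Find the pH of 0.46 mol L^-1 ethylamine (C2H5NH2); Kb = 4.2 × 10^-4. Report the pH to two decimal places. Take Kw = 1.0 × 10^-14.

C2H5NH2 + H2O ⇌ C2H5NH3+ + OH-
Kb = x²/(0.46 − x) = 4.2 × 10^-4
Since Kb ≪ C₀, x ≈ √(Kb·C₀) = 1.39 × 10^-2 M.
(x/C₀ = 3% < 5%, so the approximation holds.)
pOH = 1.86, so pH = 14.00 − pOH = 12.14

pH = 12.14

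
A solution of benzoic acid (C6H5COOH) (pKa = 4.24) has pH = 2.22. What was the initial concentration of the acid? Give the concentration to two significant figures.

C₀ = 6.4 × 10^-1 M

[H+] = 10^(-2.22) = 6.03 × 10^-3 M = x
Ka = 10^(−4.24) = 5.75 × 10^-5
Ka = x²/(C₀ − x) ⇒ C₀ = x + x²/Ka
C₀ = 6.03 × 10^-3 + (6.03 × 10^-3)²/(5.75 × 10^-5) = 6.38 × 10^-1 M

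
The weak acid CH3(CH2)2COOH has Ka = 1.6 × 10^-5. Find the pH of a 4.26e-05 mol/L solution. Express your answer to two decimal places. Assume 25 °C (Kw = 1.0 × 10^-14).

pH = 4.71

CH3(CH2)2COOH ⇌ CH3(CH2)2COO- + H+
Ka = [H+]²/(4.26e-05 − [H+]) = 1.6 × 10^-5
The 5% rule fails; solving [H+]² + Ka·[H+] − Ka·C₀ = 0 exactly:
[H+] = [−1.6e-05 + √(1.6e-05² + 2.73e-09)]/2 = 1.93 × 10^-5 M
pH = −log[H+] = −log(1.93 × 10^-5) = 4.71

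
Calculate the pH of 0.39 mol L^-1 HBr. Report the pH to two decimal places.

HBr is a strong acid and dissociates completely, so [H+] = 0.39 M.
pH = -log(0.39) = 0.41

pH = 0.41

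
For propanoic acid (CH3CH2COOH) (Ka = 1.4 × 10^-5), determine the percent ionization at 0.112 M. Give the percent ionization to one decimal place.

1.1%

CH3CH2COOH ⇌ CH3CH2COO- + H+; let x = [H+] at equilibrium.
x ≈ √(Ka·C₀) = √(1.4 × 10^-5 × 0.112) = 1.25 × 10^-3 M
% ionization = x/C₀ × 100% = 1.25 × 10^-3/0.112 × 100% = 1.1%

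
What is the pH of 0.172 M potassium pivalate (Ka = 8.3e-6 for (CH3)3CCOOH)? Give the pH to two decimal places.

(CH3)3CCOO- is the conjugate base of the weak acid (CH3)3CCOOH.
Kb = Kw/Ka = 1.0×10^-14 / 8.3 × 10^-6 = 1.20 × 10^-9
Kb = [OH-]²/(0.172 − [OH-]) = 1.20 × 10^-9
Assume [OH-] ≪ 0.172: [OH-] ≈ √(1.20 × 10^-9 × 0.172) = 1.44 × 10^-5 M
Check: 0.0084% ionized — well under 5%, approximation valid.
pOH = −log(1.44 × 10^-5) = 4.84; pH = 14.00 − 4.84 = 9.16

pH = 9.16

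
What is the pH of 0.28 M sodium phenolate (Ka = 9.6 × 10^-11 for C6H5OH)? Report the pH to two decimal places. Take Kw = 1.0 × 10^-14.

C6H5O- is the conjugate base of the weak acid C6H5OH.
Kb = Kw/Ka = 1.0×10^-14 / 9.6 × 10^-11 = 1.04 × 10^-4
From the ICE table, Kb = x²/(0.28 − x) = 1.04 × 10^-4.
Assume x ≪ 0.28: x ≈ √(1.04 × 10^-4 × 0.28) = 5.40 × 10^-3 M
(x/C₀ = 1.9% < 5%, so the approximation holds.)
pOH = −log(5.40 × 10^-3) = 2.27; pH = 14.00 − 2.27 = 11.73

pH = 11.73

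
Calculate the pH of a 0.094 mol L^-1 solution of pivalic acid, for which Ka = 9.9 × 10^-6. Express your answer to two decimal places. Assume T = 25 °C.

(CH3)3CCOOH ⇌ (CH3)3CCOO- + H+
From the ICE table, Ka = x²/(0.094 − x) = 9.9 × 10^-6.
Since Ka ≪ C₀, x ≈ √(Ka·C₀) = 9.65 × 10^-4 M.
Check: 1% ionized — well under 5%, approximation valid.
pH = −log(9.65 × 10^-4) = 3.02

pH = 3.02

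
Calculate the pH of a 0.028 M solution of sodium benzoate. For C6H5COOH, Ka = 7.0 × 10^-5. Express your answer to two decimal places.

C6H5COO- is the conjugate base of the weak acid C6H5COOH.
Kb = Kw/Ka = 1.0×10^-14 / 7.0 × 10^-5 = 1.43 × 10^-10
From the ICE table, Kb = [OH-]²/(0.028 − [OH-]) = 1.43 × 10^-10.
Assume [OH-] ≪ 0.028: [OH-] ≈ √(1.43 × 10^-10 × 0.028) = 2.00 × 10^-6 M
pOH = 5.70, so pH = 14.00 − pOH = 8.30

pH = 8.30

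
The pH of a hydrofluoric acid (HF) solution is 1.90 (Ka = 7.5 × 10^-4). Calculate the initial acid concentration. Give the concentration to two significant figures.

[H+] = 10^(-1.90) = 1.26 × 10^-2 M = x
Ka = x²/(C₀ − x) ⇒ C₀ = x + x²/Ka
C₀ = 1.26 × 10^-2 + (1.26 × 10^-2)²/(7.5 × 10^-4) = 2.24 × 10^-1 M

C₀ = 2.2 × 10^-1 M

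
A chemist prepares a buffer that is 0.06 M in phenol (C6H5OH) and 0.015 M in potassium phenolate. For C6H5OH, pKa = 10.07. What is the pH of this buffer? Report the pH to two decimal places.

pH = 9.47

Henderson–Hasselbalch: pH = pKa + log([C6H5O-]/[C6H5OH]) = 10.07 + log(0.015/0.06)
pH = 10.07 + (-0.602) = 9.47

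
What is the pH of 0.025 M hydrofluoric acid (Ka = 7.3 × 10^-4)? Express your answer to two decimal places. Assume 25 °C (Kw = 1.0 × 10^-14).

HF ⇌ F- + H+
Let x = [H+] at equilibrium. Ka = x²/(0.025 − x).
Here C₀/Ka ≈ 34.2, so the small-x approximation fails. Use the quadratic:
x = [−0.00073 + √(0.00073² + 7.3e-05)]/2 = 3.92 × 10^-3 M
pH = −log[H+] = −log(3.92 × 10^-3) = 2.41

pH = 2.41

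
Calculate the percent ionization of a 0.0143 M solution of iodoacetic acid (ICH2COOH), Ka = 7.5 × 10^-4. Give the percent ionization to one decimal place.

20.4%

ICH2COOH ⇌ ICH2COO- + H+; let x = [H+] at equilibrium.
Solve x² + 0.00075x − 1.07e-05 = 0 → x = 2.92 × 10^-3 M
Fraction ionized = 2.92 × 10^-3 / 0.0143 = 0.2042 → 20.4%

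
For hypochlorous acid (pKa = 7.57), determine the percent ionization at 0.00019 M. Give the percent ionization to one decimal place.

HOCl ⇌ OCl- + H+; let x = [H+] at equilibrium.
Ka = 10^(−7.57) = 2.69 × 10^-8
x ≈ √(Ka·C₀) = √(2.69 × 10^-8 × 0.00019) = 2.26 × 10^-6 M
Fraction ionized = 2.26 × 10^-6 / 0.00019 = 0.0119 → 1.2%

1.2%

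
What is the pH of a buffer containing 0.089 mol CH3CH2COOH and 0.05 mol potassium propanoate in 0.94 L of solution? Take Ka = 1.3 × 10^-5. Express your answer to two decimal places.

pKa = −log(1.3 × 10^-5) = 4.886
Using pH = pKa + log([base]/[acid]) with [base]/[acid] = 0.05/0.089:
pH = 4.886 + (-0.250) = 4.64

pH = 4.64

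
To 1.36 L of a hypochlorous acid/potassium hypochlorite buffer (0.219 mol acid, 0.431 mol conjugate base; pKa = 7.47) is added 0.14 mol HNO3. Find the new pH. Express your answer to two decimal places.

After neutralization: n(HOCl) = 0.359 mol, n(OCl-) = 0.291 mol.
Henderson–Hasselbalch with mole ratio 0.291/0.359: pH = 7.47 + (-0.091)

pH = 7.38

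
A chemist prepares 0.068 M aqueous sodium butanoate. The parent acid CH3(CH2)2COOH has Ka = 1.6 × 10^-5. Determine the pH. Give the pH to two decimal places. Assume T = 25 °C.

pH = 8.81

CH3(CH2)2COO- is the conjugate base of the weak acid CH3(CH2)2COOH.
Kb = Kw/Ka = 1.0×10^-14 / 1.6 × 10^-5 = 6.25 × 10^-10
Kb = [OH-]²/(0.068 − [OH-]) = 6.25 × 10^-10
Since Kb ≪ C₀, [OH-] ≈ √(Kb·C₀) = 6.52 × 10^-6 M.
Check: 0.0096% ionized — well under 5%, approximation valid.
pOH = 5.19, so pH = 14.00 − pOH = 8.81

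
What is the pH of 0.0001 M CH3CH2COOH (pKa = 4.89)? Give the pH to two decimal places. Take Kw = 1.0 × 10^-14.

CH3CH2COOH ⇌ CH3CH2COO- + H+
Ka = 10^(−4.89) = 1.29 × 10^-5
Ka = x²/(0.0001 − x) = 1.29 × 10^-5
x is not negligible relative to C₀; solve x² + 1.29e-05·x − 1.29e-09 = 0.
x = (−Ka + √(Ka² + 4·Ka·C₀))/2 = 3.00 × 10^-5 M
pH = −log(3.00 × 10^-5) = 4.52

pH = 4.52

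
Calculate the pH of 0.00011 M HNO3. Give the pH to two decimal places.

HNO3 is a strong acid and dissociates completely, so [H+] = 0.00011 M.
pH = -log(0.00011) = 3.96

pH = 3.96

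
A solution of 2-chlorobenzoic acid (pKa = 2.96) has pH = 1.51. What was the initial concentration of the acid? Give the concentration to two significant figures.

C₀ = 9.0 × 10^-1 M

[H+] = 10^(-1.51) = 3.09 × 10^-2 M = x
Ka = 10^(−2.96) = 1.10 × 10^-3
Ka = x²/(C₀ − x) ⇒ C₀ = x + x²/Ka
C₀ = 3.09 × 10^-2 + (3.09 × 10^-2)²/(1.10 × 10^-3) = 8.99 × 10^-1 M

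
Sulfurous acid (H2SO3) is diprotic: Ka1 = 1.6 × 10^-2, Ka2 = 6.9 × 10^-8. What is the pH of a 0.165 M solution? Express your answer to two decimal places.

Since Ka1 ≫ Ka2, the first ionization dominates [H+].
Ka1 = x²/(0.165 − x) = 1.6 × 10^-2
Solving the quadratic: x = (−Ka1 + √(Ka1² + 4·Ka1·C₀))/2 = 4.40 × 10^-2 M
pH = −log(4.40 × 10^-2) = 1.36

pH = 1.36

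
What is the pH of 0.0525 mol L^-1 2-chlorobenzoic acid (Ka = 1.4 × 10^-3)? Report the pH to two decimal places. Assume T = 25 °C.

ClC6H4COOH ⇌ ClC6H4COO- + H+
Let x = [H+] at equilibrium. Ka = x²/(0.0525 − x).
The 5% rule fails; solving x² + Ka·x − Ka·C₀ = 0 exactly:
x = [−0.0014 + √(0.0014² + 0.000294)]/2 = 7.90 × 10^-3 M
pH = −log[H+] = −log(7.90 × 10^-3) = 2.10

pH = 2.10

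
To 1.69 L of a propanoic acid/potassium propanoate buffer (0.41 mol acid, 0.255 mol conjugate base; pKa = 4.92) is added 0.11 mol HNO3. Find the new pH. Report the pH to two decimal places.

Added H+ converts CH3CH2COO- to CH3CH2COOH: CH3CH2COOH → 0.52 mol, CH3CH2COO- → 0.145 mol.
pH = pKa + log([A⁻]/[HA]) = 4.92 + log(0.145/0.52) = 4.92 -0.555

pH = 4.37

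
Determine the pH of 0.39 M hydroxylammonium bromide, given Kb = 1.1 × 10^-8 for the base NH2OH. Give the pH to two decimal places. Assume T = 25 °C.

pH = 3.23

NH3OH+ is the conjugate acid of the weak base NH2OH.
Ka = Kw/Kb = 1.0×10^-14 / 1.1 × 10^-8 = 9.09 × 10^-7
Ka = x²/(0.39 − x) = 9.09 × 10^-7
Since Ka ≪ C₀, x ≈ √(Ka·C₀) = 5.95 × 10^-4 M.
(x/C₀ = 0.15% < 5%, so the approximation holds.)
pH = −log(5.95 × 10^-4) = 3.23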